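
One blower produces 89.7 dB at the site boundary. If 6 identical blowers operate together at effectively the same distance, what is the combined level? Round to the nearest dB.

97 dB

With 6 equal, uncorrelated contributions the intensity is 6× that of one unit, giving a rise of 10·log₁₀ 6.
L_total = 89.7 + 10·log₁₀(6) = 89.7 + 7.782 = 97.48 dB.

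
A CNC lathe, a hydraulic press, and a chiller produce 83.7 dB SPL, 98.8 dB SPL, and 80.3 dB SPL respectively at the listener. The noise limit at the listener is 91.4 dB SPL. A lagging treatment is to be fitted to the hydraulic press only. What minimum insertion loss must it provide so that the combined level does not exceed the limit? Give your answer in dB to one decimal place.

Fixed contribution from the other sources: Σ 10^(L/10) = 10^(83.7/10) + 10^(80.3/10) = 3.416e+08 (85.33 dB SPL).
The limit corresponds to 10^(91.4/10) = 1.380e+09; subtracting the fixed part leaves 1.039e+09 for the hydraulic press, i.e. 90.17 dB SPL.
So the hydraulic press must be reduced from 98.8 to 90.17 dB SPL: IL = 8.63 dB.

8.6 dB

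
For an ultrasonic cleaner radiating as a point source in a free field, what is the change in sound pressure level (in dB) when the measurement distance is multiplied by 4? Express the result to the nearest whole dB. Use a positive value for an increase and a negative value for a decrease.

-12 dB

With spherical spreading the level changes by −20·log₁₀(r₂/r₁).
ΔL = −20·log₁₀(4) = -12.04 dB.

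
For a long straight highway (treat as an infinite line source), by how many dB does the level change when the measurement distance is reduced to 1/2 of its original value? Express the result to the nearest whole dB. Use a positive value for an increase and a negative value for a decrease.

+3 dB

With cylindrical spreading the level changes by −10·log₁₀(r₂/r₁).
ΔL = −10·log₁₀(0.5) = +3.01 dB.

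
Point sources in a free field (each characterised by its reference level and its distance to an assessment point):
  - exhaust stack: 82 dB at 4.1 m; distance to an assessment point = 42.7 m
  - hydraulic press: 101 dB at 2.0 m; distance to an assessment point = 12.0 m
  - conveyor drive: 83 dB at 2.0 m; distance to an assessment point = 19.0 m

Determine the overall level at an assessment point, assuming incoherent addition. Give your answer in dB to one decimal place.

85.5 dB

Propagate each source to the receiver with L = L_ref − 20·log₁₀(r/r_ref), then add intensities.
exhaust stack: 82 − 20·log₁₀(42.7/4.1) = 82 − 20.35 = 61.65 dB.
hydraulic press: 101 − 20·log₁₀(12.0/2.0) = 101 − 15.56 = 85.44 dB.
conveyor drive: 83 − 20·log₁₀(19.0/2.0) = 83 − 19.55 = 63.45 dB.
Σ 10^(L/10) = 3.534e+08 → L_total = 10·log₁₀(3.534e+08) = 85.48 dB.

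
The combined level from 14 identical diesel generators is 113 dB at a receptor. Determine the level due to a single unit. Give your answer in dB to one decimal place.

101.5 dB

For N identical incoherent sources L_total = L₁ + 10·log₁₀ N, so L₁ = 113 − 10·log₁₀(14) = 113 − 11.461.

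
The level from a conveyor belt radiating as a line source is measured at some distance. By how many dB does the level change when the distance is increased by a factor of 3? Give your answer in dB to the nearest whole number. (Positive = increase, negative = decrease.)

Line-source spreading: ΔL = −10·log₁₀(r₂/r₁).
ΔL = −10·log₁₀(3) = -4.77 dB.

-5 dB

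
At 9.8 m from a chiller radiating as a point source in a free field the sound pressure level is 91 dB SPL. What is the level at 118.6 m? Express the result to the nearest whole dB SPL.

For a point source, L₂ = L₁ − 20·log₁₀(r₂/r₁).
L₂ = 91 − 20·log₁₀(118.6/9.8) = 91 − 21.657 = 69.34 dB SPL.

69 dB SPL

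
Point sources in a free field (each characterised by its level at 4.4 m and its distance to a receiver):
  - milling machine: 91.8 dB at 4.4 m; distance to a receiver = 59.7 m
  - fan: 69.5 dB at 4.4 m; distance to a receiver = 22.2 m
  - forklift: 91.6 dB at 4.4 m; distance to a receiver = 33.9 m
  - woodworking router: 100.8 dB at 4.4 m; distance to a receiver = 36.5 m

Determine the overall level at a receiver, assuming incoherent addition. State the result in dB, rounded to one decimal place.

83.2 dB

First find each source's level at the receiver (point-source: −20·log₁₀(r/r_ref)), then combine on an intensity basis.
milling machine: 91.8 − 20·log₁₀(59.7/4.4) = 91.8 − 22.65 = 69.15 dB.
fan: 69.5 − 20·log₁₀(22.2/4.4) = 69.5 − 14.06 = 55.44 dB.
forklift: 91.6 − 20·log₁₀(33.9/4.4) = 91.6 − 17.73 = 73.87 dB.
woodworking router: 100.8 − 20·log₁₀(36.5/4.4) = 100.8 − 18.38 = 82.42 dB.
Σ 10^(L/10) = 2.076e+08 → L_total = 10·log₁₀(2.076e+08) = 83.17 dB.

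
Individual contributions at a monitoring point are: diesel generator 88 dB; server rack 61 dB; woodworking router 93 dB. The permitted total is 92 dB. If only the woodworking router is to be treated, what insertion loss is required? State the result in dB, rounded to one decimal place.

Fixed contribution from the other sources: Σ 10^(L/10) = 10^(88/10) + 10^(61/10) = 6.322e+08 (88.01 dB).
The limit corresponds to 10^(92/10) = 1.585e+09; subtracting the fixed part leaves 9.527e+08 for the woodworking router, i.e. 89.79 dB.
Required insertion loss = 93 − 89.79 = 3.21 dB.

3.2 dB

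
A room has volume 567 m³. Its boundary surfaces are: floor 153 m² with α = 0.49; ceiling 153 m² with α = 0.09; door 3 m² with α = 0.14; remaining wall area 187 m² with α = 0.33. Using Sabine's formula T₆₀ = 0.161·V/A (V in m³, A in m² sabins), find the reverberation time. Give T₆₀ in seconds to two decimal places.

0.61 s

Total absorption A = 153·0.49 + 153·0.09 + 3·0.14 + 187·0.33 = 150.87 m² sabins.
T₆₀ = 0.161 × 567 / 150.87 = 0.605 s.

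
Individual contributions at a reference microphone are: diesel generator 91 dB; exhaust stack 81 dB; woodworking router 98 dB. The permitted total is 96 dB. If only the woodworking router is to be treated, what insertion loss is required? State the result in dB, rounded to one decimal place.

The untreated sources together contribute 10^(91/10) + 10^(81/10) = 1.385e+09, i.e. 91.41 dB.
To meet 96 dB overall, the treated woodworking router may contribute at most 10^(96/10) − 1.385e+09 = 2.596e+09, i.e. 94.14 dB.
Required insertion loss = 98 − 94.14 = 3.86 dB.

3.9 dB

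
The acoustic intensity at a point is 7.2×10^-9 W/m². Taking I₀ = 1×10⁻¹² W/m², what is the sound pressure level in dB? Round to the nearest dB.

Dividing by I₀ shifts the exponent by 12: I/I₀ = 7.2×10^3.
L = 10·(0.8573 + 3) = 38.57 dB.

39 dB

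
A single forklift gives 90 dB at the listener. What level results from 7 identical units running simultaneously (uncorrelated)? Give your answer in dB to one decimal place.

N identical incoherent sources raise the level by 10·log₁₀ N.
L_total = 90 + 10·log₁₀(7) = 90 + 8.451 = 98.45 dB.

98.5 dB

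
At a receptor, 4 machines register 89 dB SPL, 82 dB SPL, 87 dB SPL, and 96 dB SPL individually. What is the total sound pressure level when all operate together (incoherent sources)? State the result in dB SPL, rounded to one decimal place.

For uncorrelated sources the intensities add, so convert each level to linear form, sum, and take 10·log₁₀ of the total.
Σ 10^(L/10) = 10^(89/10) + 10^(82/10) + 10^(87/10) + 10^(96/10) = 5.435e+09.
L_total = 10·log₁₀(5.435e+09) = 97.35 dB SPL.

97.4 dB SPL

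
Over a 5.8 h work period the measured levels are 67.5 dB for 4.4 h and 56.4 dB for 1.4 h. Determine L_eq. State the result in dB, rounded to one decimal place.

Weight each interval's intensity by its duration and average over T = 5.8 h:
Σ tᵢ·10^(Lᵢ/10) = 4.4·10^(67.5/10) + 1.4·10^(56.4/10) = 2.535e+07.
L_eq = 10·log₁₀(2.535e+07/5.8) = 66.41 dB.

66.4 dB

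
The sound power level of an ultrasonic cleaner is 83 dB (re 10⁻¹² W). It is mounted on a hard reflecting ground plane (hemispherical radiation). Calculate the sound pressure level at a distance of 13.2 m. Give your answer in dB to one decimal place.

The power spreads over a hemisphere of area 2π·r², so L_p = L_w − 10·log₁₀(2π·r²).
2π·r² = 1095 m², 10·log₁₀ of that is 30.393 dB.
L_p = 83 − 30.393 = 52.61 dB.

52.6 dB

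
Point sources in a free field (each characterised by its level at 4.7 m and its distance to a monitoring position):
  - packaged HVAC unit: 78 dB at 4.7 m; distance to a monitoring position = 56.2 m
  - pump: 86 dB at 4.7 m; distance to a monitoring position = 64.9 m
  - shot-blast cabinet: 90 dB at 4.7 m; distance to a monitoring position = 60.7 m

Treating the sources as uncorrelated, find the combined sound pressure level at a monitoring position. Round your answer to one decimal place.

Apply inverse-square spreading to bring every level to the receiver, then sum 10^(L/10).
packaged HVAC unit: 78 − 20·log₁₀(56.2/4.7) = 78 − 21.55 = 56.45 dB.
pump: 86 − 20·log₁₀(64.9/4.7) = 86 − 22.80 = 63.20 dB.
shot-blast cabinet: 90 − 20·log₁₀(60.7/4.7) = 90 − 22.22 = 67.78 dB.
Σ 10^(L/10) = 8.525e+06 → L_total = 10·log₁₀(8.525e+06) = 69.31 dB.

69.3 dB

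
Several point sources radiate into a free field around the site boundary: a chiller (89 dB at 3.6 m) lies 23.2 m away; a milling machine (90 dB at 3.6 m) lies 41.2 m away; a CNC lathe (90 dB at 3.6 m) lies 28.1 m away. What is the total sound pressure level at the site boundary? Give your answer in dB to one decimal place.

76.4 dB

Propagate each source to the receiver with L = L_ref − 20·log₁₀(r/r_ref), then add intensities.
chiller: 89 − 20·log₁₀(23.2/3.6) = 89 − 16.18 = 72.82 dB.
milling machine: 90 − 20·log₁₀(41.2/3.6) = 90 − 21.17 = 68.83 dB.
CNC lathe: 90 − 20·log₁₀(28.1/3.6) = 90 − 17.85 = 72.15 dB.
Σ 10^(L/10) = 4.317e+07 → L_total = 10·log₁₀(4.317e+07) = 76.35 dB.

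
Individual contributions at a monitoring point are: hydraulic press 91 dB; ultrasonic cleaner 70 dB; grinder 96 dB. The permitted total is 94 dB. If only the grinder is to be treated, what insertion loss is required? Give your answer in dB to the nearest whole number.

5 dB

The untreated sources together contribute 10^(91/10) + 10^(70/10) = 1.269e+09, i.e. 91.03 dB.
The limit corresponds to 10^(94/10) = 2.512e+09; subtracting the fixed part leaves 1.243e+09 for the grinder, i.e. 90.94 dB.
So the grinder must be reduced from 96 to 90.94 dB: IL = 5.06 dB.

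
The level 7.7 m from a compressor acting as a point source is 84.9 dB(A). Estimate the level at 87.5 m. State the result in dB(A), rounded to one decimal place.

For a point source, L₂ = L₁ − 20·log₁₀(r₂/r₁).
L₂ = 84.9 − 20·log₁₀(87.5/7.7) = 84.9 − 21.110 = 63.79 dB(A).

63.8 dB(A)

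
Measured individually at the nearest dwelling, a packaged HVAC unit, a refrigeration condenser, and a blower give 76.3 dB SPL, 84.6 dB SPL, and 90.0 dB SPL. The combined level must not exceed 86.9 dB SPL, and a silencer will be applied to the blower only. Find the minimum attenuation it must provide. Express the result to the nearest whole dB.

Fixed contribution from the other sources: Σ 10^(L/10) = 10^(76.3/10) + 10^(84.6/10) = 3.311e+08 (85.20 dB SPL).
To meet 86.9 dB SPL overall, the treated blower may contribute at most 10^(86.9/10) − 3.311e+08 = 1.587e+08, i.e. 82.01 dB SPL.
Required insertion loss = 90.0 − 82.01 = 7.99 dB.

8 dB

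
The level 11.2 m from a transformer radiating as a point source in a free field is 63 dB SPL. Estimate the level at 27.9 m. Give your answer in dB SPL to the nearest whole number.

55 dB SPL

Point-source attenuation: ΔL = 20·log₁₀(r₂/r₁) = 20·log₁₀(27.9/11.2) = 7.928 dB.
L₂ = 63 − 20·log₁₀(27.9/11.2) = 63 − 7.928 = 55.07 dB SPL.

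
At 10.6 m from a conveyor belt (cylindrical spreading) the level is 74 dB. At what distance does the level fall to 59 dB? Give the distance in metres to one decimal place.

335.2 m

Line-source spreading drops the level by 10·log₁₀(r₂/r₁); inverting, r₂/r₁ = 10^(ΔL/10).
r₂ = 10.6·10^((74−59)/10) = 10.6·10^(15.0/10) = 335.20 m.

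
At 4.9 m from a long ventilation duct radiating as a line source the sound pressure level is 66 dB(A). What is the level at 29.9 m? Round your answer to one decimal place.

58.1 dB(A)

For a line source, L₂ = L₁ − 10·log₁₀(r₂/r₁).
L₂ = 66 − 10·log₁₀(29.9/4.9) = 66 − 7.855 = 58.15 dB(A).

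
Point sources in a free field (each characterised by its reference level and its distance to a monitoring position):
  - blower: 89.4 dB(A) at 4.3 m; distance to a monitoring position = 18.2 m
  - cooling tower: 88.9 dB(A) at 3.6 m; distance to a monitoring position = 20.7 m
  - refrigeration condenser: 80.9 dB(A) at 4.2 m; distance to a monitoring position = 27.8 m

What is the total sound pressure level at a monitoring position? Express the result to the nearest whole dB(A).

79 dB(A)

Propagate each source to the receiver with L = L_ref − 20·log₁₀(r/r_ref), then add intensities.
blower: 89.4 − 20·log₁₀(18.2/4.3) = 89.4 − 12.53 = 76.87 dB(A).
cooling tower: 88.9 − 20·log₁₀(20.7/3.6) = 88.9 − 15.19 = 73.71 dB(A).
refrigeration condenser: 80.9 − 20·log₁₀(27.8/4.2) = 80.9 − 16.42 = 64.48 dB(A).
Σ 10^(L/10) = 7.490e+07 → L_total = 10·log₁₀(7.490e+07) = 78.75 dB(A).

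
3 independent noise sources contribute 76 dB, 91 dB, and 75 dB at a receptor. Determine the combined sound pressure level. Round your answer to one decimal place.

91.2 dB

Incoherent sources combine by intensity addition: L_total = 10·log₁₀(Σ 10^(L_i/10)).
Σ 10^(L/10) = 10^(76/10) + 10^(91/10) + 10^(75/10) = 1.330e+09.
L_total = 10·log₁₀(1.330e+09) = 91.24 dB.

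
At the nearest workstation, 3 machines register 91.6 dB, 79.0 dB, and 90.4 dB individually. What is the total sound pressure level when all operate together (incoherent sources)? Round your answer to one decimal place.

For uncorrelated sources the intensities add, so convert each level to linear form, sum, and take 10·log₁₀ of the total.
Σ 10^(L/10) = 10^(91.6/10) + 10^(79.0/10) + 10^(90.4/10) = 2.621e+09.
L_total = 10·log₁₀(2.621e+09) = 94.19 dB.

94.2 dB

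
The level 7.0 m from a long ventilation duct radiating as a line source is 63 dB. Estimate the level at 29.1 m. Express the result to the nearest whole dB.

57 dB

Line-source attenuation: ΔL = 10·log₁₀(r₂/r₁) = 10·log₁₀(29.1/7.0) = 6.188 dB.
L₂ = 63 − 10·log₁₀(29.1/7.0) = 63 − 6.188 = 56.81 dB.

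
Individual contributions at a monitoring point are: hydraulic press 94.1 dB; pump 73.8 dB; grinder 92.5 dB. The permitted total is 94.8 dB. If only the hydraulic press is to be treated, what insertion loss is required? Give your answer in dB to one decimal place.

The untreated sources together contribute 10^(73.8/10) + 10^(92.5/10) = 1.802e+09, i.e. 92.56 dB.
To meet 94.8 dB overall, the treated hydraulic press may contribute at most 10^(94.8/10) − 1.802e+09 = 1.218e+09, i.e. 90.86 dB.
So the hydraulic press must be reduced from 94.1 to 90.86 dB: IL = 3.24 dB.

3.2 dB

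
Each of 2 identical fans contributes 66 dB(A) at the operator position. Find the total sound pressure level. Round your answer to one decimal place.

69.0 dB(A)

With 2 equal, uncorrelated contributions the intensity is 2× that of one unit, giving a rise of 10·log₁₀ 2.
L_total = 66 + 10·log₁₀(2) = 66 + 3.010 = 69.01 dB(A).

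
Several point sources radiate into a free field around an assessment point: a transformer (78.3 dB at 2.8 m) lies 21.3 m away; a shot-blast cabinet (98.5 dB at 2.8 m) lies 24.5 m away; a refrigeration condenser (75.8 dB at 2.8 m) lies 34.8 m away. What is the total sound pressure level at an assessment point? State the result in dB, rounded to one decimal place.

Propagate each source to the receiver with L = L_ref − 20·log₁₀(r/r_ref), then add intensities.
transformer: 78.3 − 20·log₁₀(21.3/2.8) = 78.3 − 17.62 = 60.68 dB.
shot-blast cabinet: 98.5 − 20·log₁₀(24.5/2.8) = 98.5 − 18.84 = 79.66 dB.
refrigeration condenser: 75.8 − 20·log₁₀(34.8/2.8) = 75.8 − 21.89 = 53.91 dB.
Σ 10^(L/10) = 9.388e+07 → L_total = 10·log₁₀(9.388e+07) = 79.73 dB.

79.7 dB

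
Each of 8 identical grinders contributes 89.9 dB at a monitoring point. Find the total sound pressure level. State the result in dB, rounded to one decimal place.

98.9 dB

L_total = L₁ + 10·log₁₀ N for N identical incoherent sources.
L_total = 89.9 + 10·log₁₀(8) = 89.9 + 9.031 = 98.93 dB.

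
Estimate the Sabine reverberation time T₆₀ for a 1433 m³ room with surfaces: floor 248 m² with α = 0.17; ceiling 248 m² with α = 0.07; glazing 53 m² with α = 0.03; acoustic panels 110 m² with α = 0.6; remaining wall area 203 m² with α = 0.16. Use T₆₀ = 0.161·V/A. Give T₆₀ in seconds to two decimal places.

Total absorption A = 248·0.17 + 248·0.07 + 53·0.03 + 110·0.6 + 203·0.16 = 159.59 m² sabins.
T₆₀ = 0.161 × 1433 / 159.59 = 1.446 s.

1.45 s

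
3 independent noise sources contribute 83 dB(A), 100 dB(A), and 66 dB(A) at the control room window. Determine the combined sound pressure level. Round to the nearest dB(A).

For uncorrelated sources the intensities add, so convert each level to linear form, sum, and take 10·log₁₀ of the total.
Σ 10^(L/10) = 10^(83/10) + 10^(100/10) + 10^(66/10) = 1.020e+10.
L_total = 10·log₁₀(1.020e+10) = 100.09 dB(A).

100 dB(A)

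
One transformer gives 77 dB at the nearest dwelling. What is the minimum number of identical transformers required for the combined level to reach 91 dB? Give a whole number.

N identical sources give L₁ + 10·log₁₀ N, so require 10·log₁₀ N ≥ 91 − 77 = 14.0 dB.
N ≥ 10^(14.0/10) = 25.119, so N = 26.

26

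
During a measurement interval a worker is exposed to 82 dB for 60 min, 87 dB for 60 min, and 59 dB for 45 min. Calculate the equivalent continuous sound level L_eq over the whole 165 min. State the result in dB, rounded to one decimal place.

83.8 dB

L_eq = 10·log₁₀[(1/T)·Σ tᵢ·10^(Lᵢ/10)] with T = 165 min.
Σ tᵢ·10^(Lᵢ/10) = 60·10^(82/10) + 60·10^(87/10) + 45·10^(59/10) = 3.962e+10.
L_eq = 10·log₁₀(3.962e+10/165) = 83.80 dB.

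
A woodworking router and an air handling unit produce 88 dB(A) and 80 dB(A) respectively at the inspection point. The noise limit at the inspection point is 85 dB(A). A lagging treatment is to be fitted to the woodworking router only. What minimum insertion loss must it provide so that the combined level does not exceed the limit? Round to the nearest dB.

Fixed contribution from the other source: Σ 10^(L/10) = 10^(80/10) = 1.000e+08 (80.00 dB(A)).
The limit corresponds to 10^(85/10) = 3.162e+08; subtracting the fixed part leaves 2.162e+08 for the woodworking router, i.e. 83.35 dB(A).
So the woodworking router must be reduced from 88 to 83.35 dB(A): IL = 4.65 dB.

5 dB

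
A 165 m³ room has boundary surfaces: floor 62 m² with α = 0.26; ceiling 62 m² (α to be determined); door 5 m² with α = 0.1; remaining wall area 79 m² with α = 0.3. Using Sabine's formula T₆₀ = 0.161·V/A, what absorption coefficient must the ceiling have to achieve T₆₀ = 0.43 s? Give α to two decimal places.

From T₆₀ = 0.161·V/A, the target T₆₀ = 0.43 s needs A = 0.161·165/0.43 = 61.78 m².
Absorption from the other surfaces = 62·0.26 + 5·0.1 + 79·0.3 = 40.32 m², so the ceiling must supply 21.46 m² over 62 m².
α = 21.46/62 = 0.346.

0.35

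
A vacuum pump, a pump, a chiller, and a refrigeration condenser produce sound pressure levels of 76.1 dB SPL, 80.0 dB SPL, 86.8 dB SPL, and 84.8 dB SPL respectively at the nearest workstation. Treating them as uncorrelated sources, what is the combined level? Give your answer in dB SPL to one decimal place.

89.6 dB SPL

Incoherent sources combine by intensity addition: L_total = 10·log₁₀(Σ 10^(L_i/10)).
Σ 10^(L/10) = 10^(76.1/10) + 10^(80.0/10) + 10^(86.8/10) + 10^(84.8/10) = 9.214e+08.
L_total = 10·log₁₀(9.214e+08) = 89.64 dB SPL.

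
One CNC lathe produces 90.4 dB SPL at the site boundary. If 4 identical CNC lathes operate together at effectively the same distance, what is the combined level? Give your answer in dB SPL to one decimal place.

96.4 dB SPL

N identical incoherent sources raise the level by 10·log₁₀ N.
L_total = 90.4 + 10·log₁₀(4) = 90.4 + 6.021 = 96.42 dB SPL.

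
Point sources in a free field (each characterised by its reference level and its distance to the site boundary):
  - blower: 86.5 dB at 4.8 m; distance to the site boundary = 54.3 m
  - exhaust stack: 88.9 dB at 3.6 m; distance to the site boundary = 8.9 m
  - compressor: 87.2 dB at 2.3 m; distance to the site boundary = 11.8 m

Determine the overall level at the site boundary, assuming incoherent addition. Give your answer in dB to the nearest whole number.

82 dB

Propagate each source to the receiver with L = L_ref − 20·log₁₀(r/r_ref), then add intensities.
blower: 86.5 − 20·log₁₀(54.3/4.8) = 86.5 − 21.07 = 65.43 dB.
exhaust stack: 88.9 − 20·log₁₀(8.9/3.6) = 88.9 − 7.86 = 81.04 dB.
compressor: 87.2 − 20·log₁₀(11.8/2.3) = 87.2 − 14.20 = 73.00 dB.
Σ 10^(L/10) = 1.504e+08 → L_total = 10·log₁₀(1.504e+08) = 81.77 dB.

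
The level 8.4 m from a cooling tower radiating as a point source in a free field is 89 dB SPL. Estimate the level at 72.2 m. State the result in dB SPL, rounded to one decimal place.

Point-source attenuation: ΔL = 20·log₁₀(r₂/r₁) = 20·log₁₀(72.2/8.4) = 18.685 dB.
L₂ = 89 − 20·log₁₀(72.2/8.4) = 89 − 18.685 = 70.31 dB SPL.

70.3 dB SPL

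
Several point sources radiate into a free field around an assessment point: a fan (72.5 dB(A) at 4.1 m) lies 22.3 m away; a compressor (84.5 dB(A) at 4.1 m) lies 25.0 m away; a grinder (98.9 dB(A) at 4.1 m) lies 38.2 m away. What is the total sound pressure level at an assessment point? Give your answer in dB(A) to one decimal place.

Apply inverse-square spreading to bring every level to the receiver, then sum 10^(L/10).
fan: 72.5 − 20·log₁₀(22.3/4.1) = 72.5 − 14.71 = 57.79 dB(A).
compressor: 84.5 − 20·log₁₀(25.0/4.1) = 84.5 − 15.70 = 68.80 dB(A).
grinder: 98.9 − 20·log₁₀(38.2/4.1) = 98.9 − 19.39 = 79.51 dB(A).
Σ 10^(L/10) = 9.760e+07 → L_total = 10·log₁₀(9.760e+07) = 79.89 dB(A).

79.9 dB(A)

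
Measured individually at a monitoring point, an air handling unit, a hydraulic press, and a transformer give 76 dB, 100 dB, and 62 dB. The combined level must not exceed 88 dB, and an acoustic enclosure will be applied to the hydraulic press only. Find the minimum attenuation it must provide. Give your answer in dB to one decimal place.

Everything except the hydraulic press sums to 10^(76/10) + 10^(62/10) = 4.140e+07 in linear terms, 76.17 dB.
The limit corresponds to 10^(88/10) = 6.310e+08; subtracting the fixed part leaves 5.896e+08 for the hydraulic press, i.e. 87.71 dB.
So the hydraulic press must be reduced from 100 to 87.71 dB: IL = 12.29 dB.

12.3 dB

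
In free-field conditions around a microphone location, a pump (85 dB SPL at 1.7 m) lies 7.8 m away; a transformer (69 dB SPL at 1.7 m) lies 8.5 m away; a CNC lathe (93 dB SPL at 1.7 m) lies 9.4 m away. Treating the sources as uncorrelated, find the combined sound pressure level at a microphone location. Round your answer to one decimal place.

First find each source's level at the receiver (point-source: −20·log₁₀(r/r_ref)), then combine on an intensity basis.
pump: 85 − 20·log₁₀(7.8/1.7) = 85 − 13.23 = 71.77 dB SPL.
transformer: 69 − 20·log₁₀(8.5/1.7) = 69 − 13.98 = 55.02 dB SPL.
CNC lathe: 93 − 20·log₁₀(9.4/1.7) = 93 − 14.85 = 78.15 dB SPL.
Σ 10^(L/10) = 8.060e+07 → L_total = 10·log₁₀(8.060e+07) = 79.06 dB SPL.

79.1 dB SPL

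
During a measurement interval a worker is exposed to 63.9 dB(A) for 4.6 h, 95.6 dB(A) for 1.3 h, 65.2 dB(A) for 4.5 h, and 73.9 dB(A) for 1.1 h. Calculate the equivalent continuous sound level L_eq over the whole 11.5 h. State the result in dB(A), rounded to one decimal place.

The energy average is taken in the linear domain: L_eq = 10·log₁₀[(Σ tᵢ·10^(Lᵢ/10))/T], T = 11.5 h.
Σ tᵢ·10^(Lᵢ/10) = 4.6·10^(63.9/10) + 1.3·10^(95.6/10) + 4.5·10^(65.2/10) + 1.1·10^(73.9/10) = 4.773e+09.
L_eq = 10·log₁₀(4.773e+09/11.5) = 86.18 dB(A).

86.2 dB(A)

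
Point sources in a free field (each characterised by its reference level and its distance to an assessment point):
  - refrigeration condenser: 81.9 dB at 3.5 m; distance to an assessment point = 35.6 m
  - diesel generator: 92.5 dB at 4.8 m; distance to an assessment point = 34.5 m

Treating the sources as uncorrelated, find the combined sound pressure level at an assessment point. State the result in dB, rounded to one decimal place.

Apply inverse-square spreading to bring every level to the receiver, then sum 10^(L/10).
refrigeration condenser: 81.9 − 20·log₁₀(35.6/3.5) = 81.9 − 20.15 = 61.75 dB.
diesel generator: 92.5 − 20·log₁₀(34.5/4.8) = 92.5 − 17.13 = 75.37 dB.
Σ 10^(L/10) = 3.592e+07 → L_total = 10·log₁₀(3.592e+07) = 75.55 dB.

75.6 dB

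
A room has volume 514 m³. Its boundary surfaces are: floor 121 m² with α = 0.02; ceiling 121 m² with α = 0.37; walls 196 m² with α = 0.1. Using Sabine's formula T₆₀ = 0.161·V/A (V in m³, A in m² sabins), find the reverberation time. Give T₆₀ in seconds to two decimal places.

Summing Sᵢαᵢ: 121·0.02 + 121·0.37 + 196·0.1 = 66.79 m².
T₆₀ = 0.161·V/A = 0.161·514/66.79 = 1.239 s.

1.24 s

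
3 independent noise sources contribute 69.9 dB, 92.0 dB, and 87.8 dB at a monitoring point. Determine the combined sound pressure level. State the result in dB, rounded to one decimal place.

Incoherent sources combine by intensity addition: L_total = 10·log₁₀(Σ 10^(L_i/10)).
Σ 10^(L/10) = 10^(69.9/10) + 10^(92.0/10) + 10^(87.8/10) = 2.197e+09.
L_total = 10·log₁₀(2.197e+09) = 93.42 dB.

93.4 dB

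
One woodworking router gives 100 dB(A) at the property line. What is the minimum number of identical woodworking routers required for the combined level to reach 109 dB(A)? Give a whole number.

8

The shortfall is 109 − 100 = 9.0 dB, and N units add 10·log₁₀ N, so need 10·log₁₀ N ≥ 9.0.
N ≥ 10^(9.0/10) = 7.943, so N = 8.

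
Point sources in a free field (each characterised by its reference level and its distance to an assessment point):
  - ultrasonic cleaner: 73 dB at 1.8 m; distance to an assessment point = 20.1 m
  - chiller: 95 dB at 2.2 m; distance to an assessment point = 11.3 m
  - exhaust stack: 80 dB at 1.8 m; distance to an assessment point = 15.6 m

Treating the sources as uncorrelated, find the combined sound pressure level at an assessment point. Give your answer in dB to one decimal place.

80.8 dB

Apply inverse-square spreading to bring every level to the receiver, then sum 10^(L/10).
ultrasonic cleaner: 73 − 20·log₁₀(20.1/1.8) = 73 − 20.96 = 52.04 dB.
chiller: 95 − 20·log₁₀(11.3/2.2) = 95 − 14.21 = 80.79 dB.
exhaust stack: 80 − 20·log₁₀(15.6/1.8) = 80 − 18.76 = 61.24 dB.
Σ 10^(L/10) = 1.214e+08 → L_total = 10·log₁₀(1.214e+08) = 80.84 dB.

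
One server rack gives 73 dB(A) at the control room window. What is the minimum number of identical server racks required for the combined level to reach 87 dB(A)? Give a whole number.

The shortfall is 87 − 73 = 14.0 dB, and N units add 10·log₁₀ N, so need 10·log₁₀ N ≥ 14.0.
N ≥ 10^(14.0/10) = 25.119, so N = 26.

26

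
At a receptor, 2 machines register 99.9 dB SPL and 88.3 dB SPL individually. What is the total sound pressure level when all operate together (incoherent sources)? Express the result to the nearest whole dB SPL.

100 dB SPL

For uncorrelated sources the intensities add, so convert each level to linear form, sum, and take 10·log₁₀ of the total.
Σ 10^(L/10) = 10^(99.9/10) + 10^(88.3/10) = 1.045e+10.
L_total = 10·log₁₀(1.045e+10) = 100.19 dB SPL.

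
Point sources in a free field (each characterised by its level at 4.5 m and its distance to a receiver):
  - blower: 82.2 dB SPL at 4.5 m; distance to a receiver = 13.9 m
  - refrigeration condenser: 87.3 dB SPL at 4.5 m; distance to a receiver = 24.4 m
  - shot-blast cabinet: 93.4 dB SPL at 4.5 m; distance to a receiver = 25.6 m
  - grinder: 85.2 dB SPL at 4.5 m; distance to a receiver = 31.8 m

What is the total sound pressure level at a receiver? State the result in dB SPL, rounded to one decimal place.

First find each source's level at the receiver (point-source: −20·log₁₀(r/r_ref)), then combine on an intensity basis.
blower: 82.2 − 20·log₁₀(13.9/4.5) = 82.2 − 9.80 = 72.40 dB SPL.
refrigeration condenser: 87.3 − 20·log₁₀(24.4/4.5) = 87.3 − 14.68 = 72.62 dB SPL.
shot-blast cabinet: 93.4 − 20·log₁₀(25.6/4.5) = 93.4 − 15.10 = 78.30 dB SPL.
grinder: 85.2 − 20·log₁₀(31.8/4.5) = 85.2 − 16.98 = 68.22 dB SPL.
Σ 10^(L/10) = 1.099e+08 → L_total = 10·log₁₀(1.099e+08) = 80.41 dB SPL.

80.4 dB SPL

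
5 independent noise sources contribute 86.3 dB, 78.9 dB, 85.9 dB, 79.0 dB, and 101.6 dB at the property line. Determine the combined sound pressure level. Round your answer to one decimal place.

101.9 dB

For uncorrelated sources the intensities add, so convert each level to linear form, sum, and take 10·log₁₀ of the total.
Σ 10^(L/10) = 10^(86.3/10) + 10^(78.9/10) + 10^(85.9/10) + 10^(79.0/10) + 10^(101.6/10) = 1.543e+10.
L_total = 10·log₁₀(1.543e+10) = 101.88 dB.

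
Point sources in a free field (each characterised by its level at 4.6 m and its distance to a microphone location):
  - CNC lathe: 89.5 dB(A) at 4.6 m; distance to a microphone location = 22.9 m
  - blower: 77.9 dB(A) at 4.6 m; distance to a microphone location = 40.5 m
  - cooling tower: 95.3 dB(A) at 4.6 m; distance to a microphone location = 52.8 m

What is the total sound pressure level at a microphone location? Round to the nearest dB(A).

Apply inverse-square spreading to bring every level to the receiver, then sum 10^(L/10).
CNC lathe: 89.5 − 20·log₁₀(22.9/4.6) = 89.5 − 13.94 = 75.56 dB(A).
blower: 77.9 − 20·log₁₀(40.5/4.6) = 77.9 − 18.89 = 59.01 dB(A).
cooling tower: 95.3 − 20·log₁₀(52.8/4.6) = 95.3 − 21.20 = 74.10 dB(A).
Σ 10^(L/10) = 6.248e+07 → L_total = 10·log₁₀(6.248e+07) = 77.96 dB(A).

78 dB(A)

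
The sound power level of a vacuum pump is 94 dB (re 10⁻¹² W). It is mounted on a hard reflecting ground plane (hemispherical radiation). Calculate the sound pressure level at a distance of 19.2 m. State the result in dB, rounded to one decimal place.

60.4 dB

Free-field hemispherical radiation: L_p = L_w − 10·log₁₀(2π·r²), r = 19.2 m.
2π·r² = 2316 m², 10·log₁₀ of that is 33.648 dB.
L_p = 94 − 33.648 = 60.35 dB.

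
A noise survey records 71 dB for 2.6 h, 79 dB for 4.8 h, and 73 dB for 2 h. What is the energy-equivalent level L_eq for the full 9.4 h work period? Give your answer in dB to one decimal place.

76.8 dB

The energy average is taken in the linear domain: L_eq = 10·log₁₀[(Σ tᵢ·10^(Lᵢ/10))/T], T = 9.4 h.
Σ tᵢ·10^(Lᵢ/10) = 2.6·10^(71/10) + 4.8·10^(79/10) + 2·10^(73/10) = 4.539e+08.
L_eq = 10·log₁₀(4.539e+08/9.4) = 76.84 dB.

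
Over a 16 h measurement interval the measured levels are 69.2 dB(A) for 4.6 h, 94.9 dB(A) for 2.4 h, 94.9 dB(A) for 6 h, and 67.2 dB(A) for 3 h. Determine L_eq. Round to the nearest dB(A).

Weight each interval's intensity by its duration and average over T = 16 h:
Σ tᵢ·10^(Lᵢ/10) = 4.6·10^(69.2/10) + 2.4·10^(94.9/10) + 6·10^(94.9/10) + 3·10^(67.2/10) = 2.601e+10.
L_eq = 10·log₁₀(2.601e+10/16) = 92.11 dB(A).

92 dB(A)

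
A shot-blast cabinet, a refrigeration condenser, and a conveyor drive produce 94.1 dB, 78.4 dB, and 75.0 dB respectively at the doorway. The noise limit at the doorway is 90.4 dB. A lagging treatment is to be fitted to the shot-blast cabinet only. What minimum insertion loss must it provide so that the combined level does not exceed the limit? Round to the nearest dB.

Everything except the shot-blast cabinet sums to 10^(78.4/10) + 10^(75.0/10) = 1.008e+08 in linear terms, 80.03 dB.
The limit corresponds to 10^(90.4/10) = 1.096e+09; subtracting the fixed part leaves 9.957e+08 for the shot-blast cabinet, i.e. 89.98 dB.
Required insertion loss = 94.1 − 89.98 = 4.12 dB.

4 dB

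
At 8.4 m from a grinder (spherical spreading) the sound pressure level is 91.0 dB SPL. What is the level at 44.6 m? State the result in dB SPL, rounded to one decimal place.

76.5 dB SPL

Spherical spreading from a point source gives a 20·log₁₀(r₂/r₁) drop.
L₂ = 91.0 − 20·log₁₀(44.6/8.4) = 91.0 − 14.501 = 76.50 dB SPL.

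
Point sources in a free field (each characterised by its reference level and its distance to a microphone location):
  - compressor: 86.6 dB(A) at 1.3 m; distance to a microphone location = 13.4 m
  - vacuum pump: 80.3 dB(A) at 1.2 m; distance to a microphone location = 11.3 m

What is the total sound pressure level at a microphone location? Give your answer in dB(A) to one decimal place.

Apply inverse-square spreading to bring every level to the receiver, then sum 10^(L/10).
compressor: 86.6 − 20·log₁₀(13.4/1.3) = 86.6 − 20.26 = 66.34 dB(A).
vacuum pump: 80.3 − 20·log₁₀(11.3/1.2) = 80.3 − 19.48 = 60.82 dB(A).
Σ 10^(L/10) = 5.510e+06 → L_total = 10·log₁₀(5.510e+06) = 67.41 dB(A).

67.4 dB(A)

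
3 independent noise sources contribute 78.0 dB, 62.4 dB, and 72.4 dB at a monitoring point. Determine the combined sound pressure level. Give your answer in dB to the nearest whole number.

79 dB

For uncorrelated sources the intensities add, so convert each level to linear form, sum, and take 10·log₁₀ of the total.
Σ 10^(L/10) = 10^(78.0/10) + 10^(62.4/10) + 10^(72.4/10) = 8.221e+07.
L_total = 10·log₁₀(8.221e+07) = 79.15 dB.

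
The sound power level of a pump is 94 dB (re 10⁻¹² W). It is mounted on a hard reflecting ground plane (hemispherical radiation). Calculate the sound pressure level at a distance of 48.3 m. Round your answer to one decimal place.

52.3 dB

The power spreads over a hemisphere of area 2π·r², so L_p = L_w − 10·log₁₀(2π·r²).
2π·r² = 1.466e+04 m², 10·log₁₀ of that is 41.661 dB.
L_p = 94 − 41.661 = 52.34 dB.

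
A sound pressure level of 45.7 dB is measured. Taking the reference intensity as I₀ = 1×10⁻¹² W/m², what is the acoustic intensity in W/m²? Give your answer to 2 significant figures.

L = 10·log₁₀(I/I₀) ⇒ I = I₀·10^(L/10) = 10⁻¹² × 10^4.57.

3.7e-08 W/m²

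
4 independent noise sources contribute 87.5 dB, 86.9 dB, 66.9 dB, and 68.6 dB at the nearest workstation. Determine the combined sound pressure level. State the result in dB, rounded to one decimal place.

90.3 dB

For uncorrelated sources the intensities add, so convert each level to linear form, sum, and take 10·log₁₀ of the total.
Σ 10^(L/10) = 10^(87.5/10) + 10^(86.9/10) + 10^(66.9/10) + 10^(68.6/10) = 1.064e+09.
L_total = 10·log₁₀(1.064e+09) = 90.27 dB.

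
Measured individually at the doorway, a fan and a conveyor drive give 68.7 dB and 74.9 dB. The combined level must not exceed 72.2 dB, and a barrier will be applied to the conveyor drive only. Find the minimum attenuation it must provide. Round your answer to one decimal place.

5.3 dB

Fixed contribution from the other source: Σ 10^(L/10) = 10^(68.7/10) = 7.413e+06 (68.70 dB).
The limit corresponds to 10^(72.2/10) = 1.660e+07; subtracting the fixed part leaves 9.183e+06 for the conveyor drive, i.e. 69.63 dB.
So the conveyor drive must be reduced from 74.9 to 69.63 dB: IL = 5.27 dB.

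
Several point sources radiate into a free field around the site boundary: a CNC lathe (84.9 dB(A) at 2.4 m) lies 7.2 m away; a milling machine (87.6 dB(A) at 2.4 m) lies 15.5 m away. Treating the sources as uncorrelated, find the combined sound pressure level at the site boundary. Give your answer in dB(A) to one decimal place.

Propagate each source to the receiver with L = L_ref − 20·log₁₀(r/r_ref), then add intensities.
CNC lathe: 84.9 − 20·log₁₀(7.2/2.4) = 84.9 − 9.54 = 75.36 dB(A).
milling machine: 87.6 − 20·log₁₀(15.5/2.4) = 87.6 − 16.20 = 71.40 dB(A).
Σ 10^(L/10) = 4.813e+07 → L_total = 10·log₁₀(4.813e+07) = 76.82 dB(A).

76.8 dB(A)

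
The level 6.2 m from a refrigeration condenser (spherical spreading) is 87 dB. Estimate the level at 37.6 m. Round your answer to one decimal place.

71.3 dB

Point-source attenuation: ΔL = 20·log₁₀(r₂/r₁) = 20·log₁₀(37.6/6.2) = 15.656 dB.
L₂ = 87 − 20·log₁₀(37.6/6.2) = 87 − 15.656 = 71.34 dB.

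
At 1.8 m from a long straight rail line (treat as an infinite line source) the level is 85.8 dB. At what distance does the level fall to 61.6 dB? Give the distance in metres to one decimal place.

473.4 m

Line-source spreading drops the level by 10·log₁₀(r₂/r₁); inverting, r₂/r₁ = 10^(ΔL/10).
r₂ = 1.8·10^((85.8−61.6)/10) = 1.8·10^(24.2/10) = 473.45 m.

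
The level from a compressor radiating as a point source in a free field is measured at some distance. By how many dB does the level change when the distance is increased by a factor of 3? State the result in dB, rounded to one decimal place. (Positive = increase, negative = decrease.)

A point source loses 6 dB per doubling of distance; generally ΔL = −20·log₁₀(r₂/r₁).
ΔL = −20·log₁₀(3) = -9.54 dB.

-9.5 dB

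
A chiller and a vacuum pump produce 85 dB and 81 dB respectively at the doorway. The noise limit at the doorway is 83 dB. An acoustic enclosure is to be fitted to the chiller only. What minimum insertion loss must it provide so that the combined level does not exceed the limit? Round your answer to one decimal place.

6.3 dB

The untreated sources together contribute 10^(81/10) = 1.259e+08, i.e. 81.00 dB.
To meet 83 dB overall, the treated chiller may contribute at most 10^(83/10) − 1.259e+08 = 7.363e+07, i.e. 78.67 dB.
Required insertion loss = 85 − 78.67 = 6.33 dB.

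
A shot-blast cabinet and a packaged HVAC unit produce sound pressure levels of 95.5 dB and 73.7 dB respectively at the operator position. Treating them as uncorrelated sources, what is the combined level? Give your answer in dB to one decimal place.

95.5 dB

Incoherent sources combine by intensity addition: L_total = 10·log₁₀(Σ 10^(L_i/10)).
Σ 10^(L/10) = 10^(95.5/10) + 10^(73.7/10) = 3.572e+09.
L_total = 10·log₁₀(3.572e+09) = 95.53 dB.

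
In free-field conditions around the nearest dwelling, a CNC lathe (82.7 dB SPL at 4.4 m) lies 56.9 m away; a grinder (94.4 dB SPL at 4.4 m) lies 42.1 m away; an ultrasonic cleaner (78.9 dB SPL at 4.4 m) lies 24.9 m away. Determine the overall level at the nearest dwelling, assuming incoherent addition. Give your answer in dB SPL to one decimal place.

75.3 dB SPL

Propagate each source to the receiver with L = L_ref − 20·log₁₀(r/r_ref), then add intensities.
CNC lathe: 82.7 − 20·log₁₀(56.9/4.4) = 82.7 − 22.23 = 60.47 dB SPL.
grinder: 94.4 − 20·log₁₀(42.1/4.4) = 94.4 − 19.62 = 74.78 dB SPL.
ultrasonic cleaner: 78.9 − 20·log₁₀(24.9/4.4) = 78.9 − 15.05 = 63.85 dB SPL.
Σ 10^(L/10) = 3.362e+07 → L_total = 10·log₁₀(3.362e+07) = 75.27 dB SPL.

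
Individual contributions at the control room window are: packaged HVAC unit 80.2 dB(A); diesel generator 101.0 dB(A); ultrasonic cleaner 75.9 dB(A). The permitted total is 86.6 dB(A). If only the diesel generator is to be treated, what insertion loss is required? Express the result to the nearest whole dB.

16 dB

Fixed contribution from the other sources: Σ 10^(L/10) = 10^(80.2/10) + 10^(75.9/10) = 1.436e+08 (81.57 dB(A)).
The limit corresponds to 10^(86.6/10) = 4.571e+08; subtracting the fixed part leaves 3.135e+08 for the diesel generator, i.e. 84.96 dB(A).
Required insertion loss = 101.0 − 84.96 = 16.04 dB.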